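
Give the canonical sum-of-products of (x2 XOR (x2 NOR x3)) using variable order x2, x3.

Σm(0, 2, 3) = (NOT x2 AND NOT x3) OR (x2 AND NOT x3) OR (x2 AND x3)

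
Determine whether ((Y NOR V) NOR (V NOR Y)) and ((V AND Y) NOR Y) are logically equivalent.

No. Counterexample: with Y=0, V=0, Expression 1 = 0 but Expression 2 = 1.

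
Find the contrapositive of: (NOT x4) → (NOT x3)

Contrapositive: x3 → x4
Note: A statement and its contrapositive are logically equivalent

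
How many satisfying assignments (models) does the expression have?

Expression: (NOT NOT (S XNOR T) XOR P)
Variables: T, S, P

Satisfying assignments: (0,0,0), (0,1,1), (1,0,1), (1,1,0)
Count: 4 out of 8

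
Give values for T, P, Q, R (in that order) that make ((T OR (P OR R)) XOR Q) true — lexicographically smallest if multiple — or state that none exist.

T=0, P=0, Q=0, R=1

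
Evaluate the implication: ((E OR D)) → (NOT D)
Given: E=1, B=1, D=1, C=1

Antecedent ((E OR D)) = 1; consequent (NOT D) = 0.
1 → 0 = 0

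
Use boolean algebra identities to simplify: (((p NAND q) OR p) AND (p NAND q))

By absorption (E AND (E OR v) = E):
= (p NAND q)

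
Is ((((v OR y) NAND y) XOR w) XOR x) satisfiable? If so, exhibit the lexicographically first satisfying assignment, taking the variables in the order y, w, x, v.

y=0, w=0, x=0, v=0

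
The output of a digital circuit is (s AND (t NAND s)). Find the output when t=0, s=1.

Substituting: (1 AND (0 NAND 1))
= 1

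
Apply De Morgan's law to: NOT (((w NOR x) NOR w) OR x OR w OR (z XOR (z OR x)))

NOT ((w NOR x) NOR w) AND NOT x AND NOT w AND NOT (z XOR (z OR x))
De Morgan's: NOT(OR of terms) = AND of negations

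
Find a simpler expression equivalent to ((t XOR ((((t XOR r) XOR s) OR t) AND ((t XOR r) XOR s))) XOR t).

By XOR self-cancellation ((E XOR v) XOR v = E) then absorption (E AND (E OR v) = E):
= ((t XOR r) XOR s)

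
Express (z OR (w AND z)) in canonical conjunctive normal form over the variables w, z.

(w OR z) AND (NOT w OR z)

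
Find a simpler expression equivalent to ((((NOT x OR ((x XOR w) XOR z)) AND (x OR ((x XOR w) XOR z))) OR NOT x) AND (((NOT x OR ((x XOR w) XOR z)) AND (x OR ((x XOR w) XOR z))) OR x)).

By distribution ((E OR v) AND (E OR NOT v) = E) then distribution ((E OR v) AND (E OR NOT v) = E):
= ((x XOR w) XOR z)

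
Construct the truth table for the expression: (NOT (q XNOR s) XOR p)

s | q | p | Output
------------------
0 | 0 | 0 | 0
0 | 0 | 1 | 1
0 | 1 | 0 | 1
0 | 1 | 1 | 0
1 | 0 | 0 | 1
1 | 0 | 1 | 0
1 | 1 | 0 | 0
1 | 1 | 1 | 1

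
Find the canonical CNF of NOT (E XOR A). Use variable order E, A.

(E OR NOT A) AND (NOT E OR A)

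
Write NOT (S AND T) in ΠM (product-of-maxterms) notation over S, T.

ΠM(3) = (NOT S OR NOT T)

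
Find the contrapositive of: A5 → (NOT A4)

Contrapositive: A4 → NOT A5
Note: A statement and its contrapositive are logically equivalent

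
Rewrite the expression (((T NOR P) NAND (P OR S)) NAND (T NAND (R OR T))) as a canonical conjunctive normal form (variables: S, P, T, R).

(S OR P OR T OR R) AND (S OR P OR T OR NOT R) AND (S OR NOT P OR T OR R) AND (S OR NOT P OR T OR NOT R) AND (NOT S OR NOT P OR T OR R) AND (NOT S OR NOT P OR T OR NOT R)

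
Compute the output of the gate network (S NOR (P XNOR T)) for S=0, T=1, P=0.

Substituting: (0 NOR (0 XNOR 1))
= 1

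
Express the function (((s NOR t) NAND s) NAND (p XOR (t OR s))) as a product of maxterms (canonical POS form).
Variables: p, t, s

ΠM(1, 2, 3, 4) = (p OR t OR NOT s) AND (p OR NOT t OR s) AND (p OR NOT t OR NOT s) AND (NOT p OR t OR s)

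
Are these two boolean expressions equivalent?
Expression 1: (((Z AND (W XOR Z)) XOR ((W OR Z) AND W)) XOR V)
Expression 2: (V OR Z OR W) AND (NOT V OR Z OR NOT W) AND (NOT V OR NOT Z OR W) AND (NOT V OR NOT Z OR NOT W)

Yes, they are equivalent — the two output columns agree on all 8 assignments:
V | Z | W | Expression 1 | Expression 2
---------------------------------------
0 | 0 | 0 | 0 | 0
0 | 0 | 1 | 1 | 1
0 | 1 | 0 | 1 | 1
0 | 1 | 1 | 1 | 1
1 | 0 | 0 | 1 | 1
1 | 0 | 1 | 0 | 0
1 | 1 | 0 | 0 | 0
1 | 1 | 1 | 0 | 0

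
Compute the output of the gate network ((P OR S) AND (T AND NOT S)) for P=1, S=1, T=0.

Substituting: ((1 OR 1) AND (0 AND NOT 1))
= 0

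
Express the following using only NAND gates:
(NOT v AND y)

(((v NAND v) NAND y) NAND ((v NAND v) NAND y))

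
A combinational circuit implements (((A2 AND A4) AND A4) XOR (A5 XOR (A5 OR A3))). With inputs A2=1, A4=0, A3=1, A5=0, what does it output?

Substituting: (((1 AND 0) AND 0) XOR (0 XOR (0 OR 1)))
= 1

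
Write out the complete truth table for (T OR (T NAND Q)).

Q | T | Output
--------------
0 | 0 | 1
0 | 1 | 1
1 | 0 | 1
1 | 1 | 1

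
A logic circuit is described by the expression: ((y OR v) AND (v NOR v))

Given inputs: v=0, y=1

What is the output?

Substituting: ((1 OR 0) AND (0 NOR 0))
= 1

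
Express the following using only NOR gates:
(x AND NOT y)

((x NOR x) NOR ((y NOR y) NOR (y NOR y)))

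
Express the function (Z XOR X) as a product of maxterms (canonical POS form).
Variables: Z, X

ΠM(0, 3) = (Z OR X) AND (NOT Z OR NOT X)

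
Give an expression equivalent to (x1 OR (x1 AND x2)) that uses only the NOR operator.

((x1 NOR ((x1 NOR x1) NOR (x2 NOR x2))) NOR (x1 NOR ((x1 NOR x1) NOR (x2 NOR x2))))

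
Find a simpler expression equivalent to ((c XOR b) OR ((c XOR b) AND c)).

By absorption (E OR (E AND v) = E):
= (c XOR b)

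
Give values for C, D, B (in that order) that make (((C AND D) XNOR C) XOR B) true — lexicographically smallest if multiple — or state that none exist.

C=0, D=0, B=0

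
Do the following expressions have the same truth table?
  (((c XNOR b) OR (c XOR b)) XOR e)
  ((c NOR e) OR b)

No. Counterexample: with b=0, c=1, e=0, Expression 1 = 1 but Expression 2 = 0.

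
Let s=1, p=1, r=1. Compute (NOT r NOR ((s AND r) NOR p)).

Substituting: (NOT 1 NOR ((1 AND 1) NOR 1))
= 1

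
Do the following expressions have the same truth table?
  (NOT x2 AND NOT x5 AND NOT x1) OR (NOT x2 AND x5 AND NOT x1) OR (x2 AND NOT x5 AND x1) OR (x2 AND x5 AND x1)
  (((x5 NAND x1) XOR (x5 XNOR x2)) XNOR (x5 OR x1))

Yes, they are equivalent — the two output columns agree on all 8 assignments:
x2 | x5 | x1 | Expression 1 | Expression 2
------------------------------------------
0 | 0 | 0 | 1 | 1
0 | 0 | 1 | 0 | 0
0 | 1 | 0 | 1 | 1
0 | 1 | 1 | 0 | 0
1 | 0 | 0 | 0 | 0
1 | 0 | 1 | 1 | 1
1 | 1 | 0 | 0 | 0
1 | 1 | 1 | 1 | 1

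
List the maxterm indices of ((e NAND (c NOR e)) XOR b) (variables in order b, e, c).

ΠM(4, 5, 6, 7) = (NOT b OR e OR c) AND (NOT b OR e OR NOT c) AND (NOT b OR NOT e OR c) AND (NOT b OR NOT e OR NOT c)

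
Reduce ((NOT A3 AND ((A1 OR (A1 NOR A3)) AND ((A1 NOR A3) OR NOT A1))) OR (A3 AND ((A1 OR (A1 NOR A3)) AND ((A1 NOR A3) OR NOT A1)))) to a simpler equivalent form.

By distribution ((E AND v) OR (E AND NOT v) = E) then distribution ((E OR v) AND (E OR NOT v) = E):
= (A1 NOR A3)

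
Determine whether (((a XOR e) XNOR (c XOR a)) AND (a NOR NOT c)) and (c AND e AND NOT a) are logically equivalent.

Yes, they are equivalent — the two output columns agree on all 8 assignments:
c | e | a | Expression 1 | Expression 2
---------------------------------------
0 | 0 | 0 | 0 | 0
0 | 0 | 1 | 0 | 0
0 | 1 | 0 | 0 | 0
0 | 1 | 1 | 0 | 0
1 | 0 | 0 | 0 | 0
1 | 0 | 1 | 0 | 0
1 | 1 | 0 | 1 | 1
1 | 1 | 1 | 0 | 0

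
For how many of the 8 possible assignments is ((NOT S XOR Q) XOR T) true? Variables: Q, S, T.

Satisfying assignments: (0,0,0), (0,1,1), (1,0,1), (1,1,0)
Count: 4 out of 8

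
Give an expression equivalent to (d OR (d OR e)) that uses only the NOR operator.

((d NOR ((d NOR e) NOR (d NOR e))) NOR (d NOR ((d NOR e) NOR (d NOR e))))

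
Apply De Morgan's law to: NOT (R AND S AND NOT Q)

NOT R OR NOT S OR Q
De Morgan's: NOT(AND of terms) = OR of negations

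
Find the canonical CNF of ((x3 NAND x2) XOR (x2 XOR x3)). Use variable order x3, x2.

(x3 OR NOT x2) AND (NOT x3 OR x2) AND (NOT x3 OR NOT x2)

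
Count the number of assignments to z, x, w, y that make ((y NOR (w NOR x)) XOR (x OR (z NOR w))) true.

Satisfying assignments: (0,0,0,0), (0,0,0,1), (0,0,1,0), (0,1,0,1), (0,1,1,1), (1,0,1,0), (1,1,0,1), (1,1,1,1)
Count: 8 out of 16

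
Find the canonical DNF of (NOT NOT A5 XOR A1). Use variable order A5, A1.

(NOT A5 AND A1) OR (A5 AND NOT A1)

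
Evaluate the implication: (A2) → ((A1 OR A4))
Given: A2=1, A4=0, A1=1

Antecedent (A2) = 1; consequent ((A1 OR A4)) = 1.
1 → 1 = 1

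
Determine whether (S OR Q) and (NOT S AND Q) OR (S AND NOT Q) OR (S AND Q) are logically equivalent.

Yes, they are equivalent — the two output columns agree on all 4 assignments:
S | Q | Expression 1 | Expression 2
-----------------------------------
0 | 0 | 0 | 0
0 | 1 | 1 | 1
1 | 0 | 1 | 1
1 | 1 | 1 | 1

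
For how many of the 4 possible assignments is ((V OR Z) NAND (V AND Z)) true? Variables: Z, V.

Satisfying assignments: (0,0), (0,1), (1,0)
Count: 3 out of 4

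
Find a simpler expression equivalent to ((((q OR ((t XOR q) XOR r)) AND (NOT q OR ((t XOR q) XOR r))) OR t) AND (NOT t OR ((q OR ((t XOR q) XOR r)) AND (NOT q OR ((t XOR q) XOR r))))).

By distribution ((E OR v) AND (E OR NOT v) = E) then distribution ((E OR v) AND (E OR NOT v) = E):
= ((t XOR q) XOR r)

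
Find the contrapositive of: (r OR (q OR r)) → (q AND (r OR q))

Contrapositive: NOT (q AND (r OR q)) → NOT (r OR (q OR r))
Note: A statement and its contrapositive are logically equivalent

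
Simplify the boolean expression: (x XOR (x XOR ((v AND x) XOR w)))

By XOR self-cancellation ((E XOR v) XOR v = E):
= ((v AND x) XOR w)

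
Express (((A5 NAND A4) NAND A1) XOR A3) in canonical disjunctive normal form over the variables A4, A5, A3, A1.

(NOT A4 AND NOT A5 AND NOT A3 AND NOT A1) OR (NOT A4 AND NOT A5 AND A3 AND A1) OR (NOT A4 AND A5 AND NOT A3 AND NOT A1) OR (NOT A4 AND A5 AND A3 AND A1) OR (A4 AND NOT A5 AND NOT A3 AND NOT A1) OR (A4 AND NOT A5 AND A3 AND A1) OR (A4 AND A5 AND NOT A3 AND NOT A1) OR (A4 AND A5 AND NOT A3 AND A1)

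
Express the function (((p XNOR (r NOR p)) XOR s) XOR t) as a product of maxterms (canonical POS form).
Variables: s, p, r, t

ΠM(0, 3, 4, 6, 9, 10, 13, 15) = (s OR p OR r OR t) AND (s OR p OR NOT r OR NOT t) AND (s OR NOT p OR r OR t) AND (s OR NOT p OR NOT r OR t) AND (NOT s OR p OR r OR NOT t) AND (NOT s OR p OR NOT r OR t) AND (NOT s OR NOT p OR r OR NOT t) AND (NOT s OR NOT p OR NOT r OR NOT t)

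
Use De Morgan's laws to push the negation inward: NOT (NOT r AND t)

r OR NOT t
De Morgan's: NOT(AND of terms) = OR of negations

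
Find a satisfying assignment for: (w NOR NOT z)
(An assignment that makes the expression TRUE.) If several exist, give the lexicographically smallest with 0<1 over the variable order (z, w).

z=1, w=0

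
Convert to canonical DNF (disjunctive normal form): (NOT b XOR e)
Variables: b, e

(NOT b AND NOT e) OR (b AND e)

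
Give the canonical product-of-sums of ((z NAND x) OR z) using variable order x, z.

ΠM() = TRUE (no maxterms)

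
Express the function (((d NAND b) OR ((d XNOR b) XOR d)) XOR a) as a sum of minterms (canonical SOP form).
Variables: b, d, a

Σm(0, 2, 4, 7) = (NOT b AND NOT d AND NOT a) OR (NOT b AND d AND NOT a) OR (b AND NOT d AND NOT a) OR (b AND d AND a)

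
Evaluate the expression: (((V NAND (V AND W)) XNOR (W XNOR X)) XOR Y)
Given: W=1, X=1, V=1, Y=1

Substituting: (((1 NAND (1 AND 1)) XNOR (1 XNOR 1)) XOR 1)
= 1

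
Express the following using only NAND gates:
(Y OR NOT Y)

((Y NAND Y) NAND ((Y NAND Y) NAND (Y NAND Y)))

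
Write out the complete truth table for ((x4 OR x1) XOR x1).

x1 | x4 | Output
----------------
0 | 0 | 0
0 | 1 | 1
1 | 0 | 0
1 | 1 | 0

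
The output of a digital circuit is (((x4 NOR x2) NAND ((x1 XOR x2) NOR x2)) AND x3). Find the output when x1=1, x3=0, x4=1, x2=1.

Substituting: (((1 NOR 1) NAND ((1 XOR 1) NOR 1)) AND 0)
= 0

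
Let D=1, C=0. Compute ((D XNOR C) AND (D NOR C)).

Substituting: ((1 XNOR 0) AND (1 NOR 0))
= 0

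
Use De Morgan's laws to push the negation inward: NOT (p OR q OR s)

NOT p AND NOT q AND NOT s
De Morgan's: NOT(OR of terms) = AND of negations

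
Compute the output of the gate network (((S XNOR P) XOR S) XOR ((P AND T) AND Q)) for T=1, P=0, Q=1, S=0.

Substituting: (((0 XNOR 0) XOR 0) XOR ((0 AND 1) AND 1))
= 1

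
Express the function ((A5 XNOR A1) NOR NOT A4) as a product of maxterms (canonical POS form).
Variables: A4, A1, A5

ΠM(0, 1, 2, 3, 4, 7) = (A4 OR A1 OR A5) AND (A4 OR A1 OR NOT A5) AND (A4 OR NOT A1 OR A5) AND (A4 OR NOT A1 OR NOT A5) AND (NOT A4 OR A1 OR A5) AND (NOT A4 OR NOT A1 OR NOT A5)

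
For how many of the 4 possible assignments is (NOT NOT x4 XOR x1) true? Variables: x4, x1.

Satisfying assignments: (0,1), (1,0)
Count: 2 out of 4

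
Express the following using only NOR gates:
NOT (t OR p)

(((t NOR p) NOR (t NOR p)) NOR ((t NOR p) NOR (t NOR p)))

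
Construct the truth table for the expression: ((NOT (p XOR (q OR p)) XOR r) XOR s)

q | r | p | s | Output
----------------------
0 | 0 | 0 | 0 | 1
0 | 0 | 0 | 1 | 0
0 | 0 | 1 | 0 | 1
0 | 0 | 1 | 1 | 0
0 | 1 | 0 | 0 | 0
0 | 1 | 0 | 1 | 1
0 | 1 | 1 | 0 | 0
0 | 1 | 1 | 1 | 1
1 | 0 | 0 | 0 | 0
1 | 0 | 0 | 1 | 1
1 | 0 | 1 | 0 | 1
1 | 0 | 1 | 1 | 0
1 | 1 | 0 | 0 | 1
1 | 1 | 0 | 1 | 0
1 | 1 | 1 | 0 | 0
1 | 1 | 1 | 1 | 1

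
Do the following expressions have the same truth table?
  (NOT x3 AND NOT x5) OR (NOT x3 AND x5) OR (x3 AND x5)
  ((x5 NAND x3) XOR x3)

Yes, they are equivalent — the two output columns agree on all 4 assignments:
x3 | x5 | Expression 1 | Expression 2
-------------------------------------
0 | 0 | 1 | 1
0 | 1 | 1 | 1
1 | 0 | 0 | 0
1 | 1 | 1 | 1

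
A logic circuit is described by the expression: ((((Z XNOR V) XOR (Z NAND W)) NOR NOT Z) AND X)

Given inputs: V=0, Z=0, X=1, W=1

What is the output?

Substituting: ((((0 XNOR 0) XOR (0 NAND 1)) NOR NOT 0) AND 1)
= 0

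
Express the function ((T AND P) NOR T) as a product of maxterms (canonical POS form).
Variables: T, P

ΠM(2, 3) = (NOT T OR P) AND (NOT T OR NOT P)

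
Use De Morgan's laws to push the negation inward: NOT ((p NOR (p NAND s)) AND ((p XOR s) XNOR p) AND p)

NOT (p NOR (p NAND s)) OR NOT ((p XOR s) XNOR p) OR NOT p
De Morgan's: NOT(AND of terms) = OR of negations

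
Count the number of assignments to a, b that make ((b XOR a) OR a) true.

Satisfying assignments: (0,1), (1,0), (1,1)
Count: 3 out of 4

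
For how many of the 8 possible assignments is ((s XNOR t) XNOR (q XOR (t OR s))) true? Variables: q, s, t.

Satisfying assignments: (0,1,1), (1,0,0), (1,0,1), (1,1,0)
Count: 4 out of 8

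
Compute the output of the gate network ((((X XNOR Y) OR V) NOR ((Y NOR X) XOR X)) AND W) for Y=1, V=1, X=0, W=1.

Substituting: ((((0 XNOR 1) OR 1) NOR ((1 NOR 0) XOR 0)) AND 1)
= 0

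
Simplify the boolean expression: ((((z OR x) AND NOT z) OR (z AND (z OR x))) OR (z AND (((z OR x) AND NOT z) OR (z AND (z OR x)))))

By absorption (E OR (E AND v) = E) then distribution ((E AND v) OR (E AND NOT v) = E):
= (z OR x)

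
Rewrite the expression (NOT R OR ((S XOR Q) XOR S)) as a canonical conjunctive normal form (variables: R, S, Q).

(NOT R OR S OR Q) AND (NOT R OR NOT S OR Q)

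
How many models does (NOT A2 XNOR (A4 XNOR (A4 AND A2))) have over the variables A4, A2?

Satisfying assignments: (0,0)
Count: 1 out of 4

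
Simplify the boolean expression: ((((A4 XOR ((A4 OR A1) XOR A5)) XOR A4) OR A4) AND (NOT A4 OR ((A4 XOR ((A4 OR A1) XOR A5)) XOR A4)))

By distribution ((E OR v) AND (E OR NOT v) = E) then XOR self-cancellation ((E XOR v) XOR v = E):
= ((A4 OR A1) XOR A5)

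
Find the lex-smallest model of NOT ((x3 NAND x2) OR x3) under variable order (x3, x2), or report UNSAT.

UNSATISFIABLE - no assignment makes this expression true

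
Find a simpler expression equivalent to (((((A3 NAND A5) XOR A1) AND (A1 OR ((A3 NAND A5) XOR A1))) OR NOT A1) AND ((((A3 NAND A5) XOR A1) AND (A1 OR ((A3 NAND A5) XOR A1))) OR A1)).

By distribution ((E OR v) AND (E OR NOT v) = E) then absorption (E AND (E OR v) = E):
= ((A3 NAND A5) XOR A1)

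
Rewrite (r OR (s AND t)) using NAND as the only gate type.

((r NAND r) NAND (((s NAND t) NAND (s NAND t)) NAND ((s NAND t) NAND (s NAND t))))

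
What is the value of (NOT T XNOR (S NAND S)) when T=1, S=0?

Substituting: (NOT 1 XNOR (0 NAND 0))
= 0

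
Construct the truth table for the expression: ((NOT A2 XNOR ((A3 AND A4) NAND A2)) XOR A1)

A2 | A1 | A4 | A3 | Output
--------------------------
0 | 0 | 0 | 0 | 1
0 | 0 | 0 | 1 | 1
0 | 0 | 1 | 0 | 1
0 | 0 | 1 | 1 | 1
0 | 1 | 0 | 0 | 0
0 | 1 | 0 | 1 | 0
0 | 1 | 1 | 0 | 0
0 | 1 | 1 | 1 | 0
1 | 0 | 0 | 0 | 0
1 | 0 | 0 | 1 | 0
1 | 0 | 1 | 0 | 0
1 | 0 | 1 | 1 | 1
1 | 1 | 0 | 0 | 1
1 | 1 | 0 | 1 | 1
1 | 1 | 1 | 0 | 1
1 | 1 | 1 | 1 | 0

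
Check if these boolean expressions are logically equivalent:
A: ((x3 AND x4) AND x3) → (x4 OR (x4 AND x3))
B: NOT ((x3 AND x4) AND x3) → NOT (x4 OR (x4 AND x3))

No, Inverse is not equivalent to original (counterexample: x4=1, x3=0)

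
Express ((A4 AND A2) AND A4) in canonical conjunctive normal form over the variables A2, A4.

(A2 OR A4) AND (A2 OR NOT A4) AND (NOT A2 OR A4)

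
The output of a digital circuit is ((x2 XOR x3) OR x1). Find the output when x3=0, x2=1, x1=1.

Substituting: ((1 XOR 0) OR 1)
= 1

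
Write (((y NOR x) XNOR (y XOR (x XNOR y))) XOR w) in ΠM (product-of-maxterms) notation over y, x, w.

ΠM(1, 3, 4, 7) = (y OR x OR NOT w) AND (y OR NOT x OR NOT w) AND (NOT y OR x OR w) AND (NOT y OR NOT x OR NOT w)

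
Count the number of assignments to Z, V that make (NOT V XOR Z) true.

Satisfying assignments: (0,0), (1,1)
Count: 2 out of 4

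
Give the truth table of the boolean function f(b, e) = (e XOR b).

b | e | Output
--------------
0 | 0 | 0
0 | 1 | 1
1 | 0 | 1
1 | 1 | 0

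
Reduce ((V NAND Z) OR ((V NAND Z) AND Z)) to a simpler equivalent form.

By absorption (E OR (E AND v) = E):
= (V NAND Z)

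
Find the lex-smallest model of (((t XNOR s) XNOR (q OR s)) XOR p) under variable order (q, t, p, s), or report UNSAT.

q=0, t=0, p=1, s=0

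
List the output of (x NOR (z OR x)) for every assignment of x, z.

x | z | Output
--------------
0 | 0 | 1
0 | 1 | 0
1 | 0 | 0
1 | 1 | 0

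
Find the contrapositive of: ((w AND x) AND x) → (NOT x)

Contrapositive: x → NOT ((w AND x) AND x)
Note: A statement and its contrapositive are logically equivalent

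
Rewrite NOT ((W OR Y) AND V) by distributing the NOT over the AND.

NOT (W OR Y) OR NOT V
De Morgan's: NOT(AND of terms) = OR of negations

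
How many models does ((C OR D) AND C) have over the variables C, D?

Satisfying assignments: (1,0), (1,1)
Count: 2 out of 4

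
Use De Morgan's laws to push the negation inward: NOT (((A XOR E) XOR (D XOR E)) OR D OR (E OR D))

NOT ((A XOR E) XOR (D XOR E)) AND NOT D AND NOT (E OR D)
De Morgan's: NOT(OR of terms) = AND of negations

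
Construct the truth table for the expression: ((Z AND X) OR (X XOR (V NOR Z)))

Z | X | V | Output
------------------
0 | 0 | 0 | 1
0 | 0 | 1 | 0
0 | 1 | 0 | 0
0 | 1 | 1 | 1
1 | 0 | 0 | 0
1 | 0 | 1 | 0
1 | 1 | 0 | 1
1 | 1 | 1 | 1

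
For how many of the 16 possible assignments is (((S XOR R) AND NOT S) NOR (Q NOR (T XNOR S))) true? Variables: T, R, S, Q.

Satisfying assignments: (0,0,0,0), (0,0,0,1), (0,0,1,1), (0,1,1,1), (1,0,0,1), (1,0,1,0), (1,0,1,1), (1,1,1,0), (1,1,1,1)
Count: 9 out of 16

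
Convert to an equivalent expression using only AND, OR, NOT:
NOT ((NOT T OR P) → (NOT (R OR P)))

(NOT T OR P) AND (R OR P)
(Negated implication: NOT(A → B) = A AND NOT B)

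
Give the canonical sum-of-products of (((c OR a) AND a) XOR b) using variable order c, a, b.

Σm(1, 2, 5, 6) = (NOT c AND NOT a AND b) OR (NOT c AND a AND NOT b) OR (c AND NOT a AND b) OR (c AND a AND NOT b)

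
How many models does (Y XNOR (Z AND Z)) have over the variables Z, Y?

Satisfying assignments: (0,0), (1,1)
Count: 2 out of 4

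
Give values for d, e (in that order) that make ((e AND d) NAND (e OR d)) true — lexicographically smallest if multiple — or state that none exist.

d=0, e=0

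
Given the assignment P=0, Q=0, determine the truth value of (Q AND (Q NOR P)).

Substituting: (0 AND (0 NOR 0))
= 0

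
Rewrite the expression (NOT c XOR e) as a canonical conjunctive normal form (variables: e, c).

(e OR NOT c) AND (NOT e OR c)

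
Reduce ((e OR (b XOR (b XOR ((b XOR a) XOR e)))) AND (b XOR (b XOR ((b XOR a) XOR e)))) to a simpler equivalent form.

By absorption (E AND (E OR v) = E) then XOR self-cancellation ((E XOR v) XOR v = E):
= ((b XOR a) XOR e)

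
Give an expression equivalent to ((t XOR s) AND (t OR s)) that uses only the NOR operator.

((((((t NOR s) NOR (t NOR s)) NOR ((t NOR s) NOR (t NOR s))) NOR ((((t NOR t) NOR (s NOR s)) NOR ((t NOR t) NOR (s NOR s))) NOR (((t NOR t) NOR (s NOR s)) NOR ((t NOR t) NOR (s NOR s))))) NOR ((((t NOR s) NOR (t NOR s)) NOR ((t NOR s) NOR (t NOR s))) NOR ((((t NOR t) NOR (s NOR s)) NOR ((t NOR t) NOR (s NOR s))) NOR (((t NOR t) NOR (s NOR s)) NOR ((t NOR t) NOR (s NOR s)))))) NOR (((t NOR s) NOR (t NOR s)) NOR ((t NOR s) NOR (t NOR s))))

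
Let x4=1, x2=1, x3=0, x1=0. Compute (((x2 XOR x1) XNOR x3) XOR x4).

Substituting: (((1 XOR 0) XNOR 0) XOR 1)
= 1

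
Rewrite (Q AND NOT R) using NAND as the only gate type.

((Q NAND (R NAND R)) NAND (Q NAND (R NAND R)))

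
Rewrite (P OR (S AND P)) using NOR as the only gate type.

((P NOR ((S NOR S) NOR (P NOR P))) NOR (P NOR ((S NOR S) NOR (P NOR P))))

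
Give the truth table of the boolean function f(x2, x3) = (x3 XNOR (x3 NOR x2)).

x2 | x3 | Output
----------------
0 | 0 | 0
0 | 1 | 0
1 | 0 | 1
1 | 1 | 0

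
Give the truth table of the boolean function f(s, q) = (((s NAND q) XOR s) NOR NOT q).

s | q | Output
--------------
0 | 0 | 0
0 | 1 | 0
1 | 0 | 0
1 | 1 | 0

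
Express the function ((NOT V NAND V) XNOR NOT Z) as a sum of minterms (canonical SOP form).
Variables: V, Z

Σm(0, 2) = (NOT V AND NOT Z) OR (V AND NOT Z)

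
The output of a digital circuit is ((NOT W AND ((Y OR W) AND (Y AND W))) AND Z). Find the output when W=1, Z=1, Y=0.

Substituting: ((NOT 1 AND ((0 OR 1) AND (0 AND 1))) AND 1)
= 0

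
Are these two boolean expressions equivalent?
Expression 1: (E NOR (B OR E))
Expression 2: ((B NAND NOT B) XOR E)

No. Counterexample: with B=1, E=0, Expression 1 = 0 but Expression 2 = 1.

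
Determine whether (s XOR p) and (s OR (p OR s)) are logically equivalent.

No. Counterexample: with p=1, s=1, Expression 1 = 0 but Expression 2 = 1.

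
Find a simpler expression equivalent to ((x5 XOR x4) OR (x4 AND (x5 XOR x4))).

By absorption (E OR (E AND v) = E):
= (x5 XOR x4)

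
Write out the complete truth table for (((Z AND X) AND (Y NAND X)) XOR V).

X | V | Y | Z | Output
----------------------
0 | 0 | 0 | 0 | 0
0 | 0 | 0 | 1 | 0
0 | 0 | 1 | 0 | 0
0 | 0 | 1 | 1 | 0
0 | 1 | 0 | 0 | 1
0 | 1 | 0 | 1 | 1
0 | 1 | 1 | 0 | 1
0 | 1 | 1 | 1 | 1
1 | 0 | 0 | 0 | 0
1 | 0 | 0 | 1 | 1
1 | 0 | 1 | 0 | 0
1 | 0 | 1 | 1 | 0
1 | 1 | 0 | 0 | 1
1 | 1 | 0 | 1 | 0
1 | 1 | 1 | 0 | 1
1 | 1 | 1 | 1 | 1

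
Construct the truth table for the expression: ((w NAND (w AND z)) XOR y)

y | w | z | Output
------------------
0 | 0 | 0 | 1
0 | 0 | 1 | 1
0 | 1 | 0 | 1
0 | 1 | 1 | 0
1 | 0 | 0 | 0
1 | 0 | 1 | 0
1 | 1 | 0 | 0
1 | 1 | 1 | 1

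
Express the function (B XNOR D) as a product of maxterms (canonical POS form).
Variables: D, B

ΠM(1, 2) = (D OR NOT B) AND (NOT D OR B)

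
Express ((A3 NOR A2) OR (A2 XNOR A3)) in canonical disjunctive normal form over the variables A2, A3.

(NOT A2 AND NOT A3) OR (A2 AND A3)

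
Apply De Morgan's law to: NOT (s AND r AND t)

NOT s OR NOT r OR NOT t
De Morgan's: NOT(AND of terms) = OR of negations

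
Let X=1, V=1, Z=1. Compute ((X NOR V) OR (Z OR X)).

Substituting: ((1 NOR 1) OR (1 OR 1))
= 1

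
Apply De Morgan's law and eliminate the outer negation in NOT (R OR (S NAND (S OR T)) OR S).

NOT R AND NOT (S NAND (S OR T)) AND NOT S
De Morgan's: NOT(OR of terms) = AND of negations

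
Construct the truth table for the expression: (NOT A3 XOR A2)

A2 | A3 | Output
----------------
0 | 0 | 1
0 | 1 | 0
1 | 0 | 0
1 | 1 | 1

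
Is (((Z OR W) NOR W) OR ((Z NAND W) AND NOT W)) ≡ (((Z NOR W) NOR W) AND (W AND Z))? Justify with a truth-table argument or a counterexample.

No. Counterexample: with Z=0, W=0, Expression 1 = 1 but Expression 2 = 0.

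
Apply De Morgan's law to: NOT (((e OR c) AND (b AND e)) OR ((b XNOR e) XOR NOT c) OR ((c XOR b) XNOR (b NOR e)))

NOT ((e OR c) AND (b AND e)) AND NOT ((b XNOR e) XOR NOT c) AND NOT ((c XOR b) XNOR (b NOR e))
De Morgan's: NOT(OR of terms) = AND of negations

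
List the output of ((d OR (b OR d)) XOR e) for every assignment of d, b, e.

d | b | e | Output
------------------
0 | 0 | 0 | 0
0 | 0 | 1 | 1
0 | 1 | 0 | 1
0 | 1 | 1 | 0
1 | 0 | 0 | 1
1 | 0 | 1 | 0
1 | 1 | 0 | 1
1 | 1 | 1 | 0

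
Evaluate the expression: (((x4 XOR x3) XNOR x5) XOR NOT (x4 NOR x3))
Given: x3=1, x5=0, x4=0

Substituting: (((0 XOR 1) XNOR 0) XOR NOT (0 NOR 1))
= 1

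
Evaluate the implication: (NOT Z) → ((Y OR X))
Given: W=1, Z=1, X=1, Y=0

Antecedent (NOT Z) = 0; consequent ((Y OR X)) = 1.
0 → 1 = 1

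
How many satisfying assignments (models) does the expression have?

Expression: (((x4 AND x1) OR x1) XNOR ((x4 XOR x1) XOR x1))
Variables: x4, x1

Satisfying assignments: (0,0), (1,1)
Count: 2 out of 4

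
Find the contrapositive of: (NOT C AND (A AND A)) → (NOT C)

Contrapositive: C → NOT (NOT C AND (A AND A))
Note: A statement and its contrapositive are logically equivalent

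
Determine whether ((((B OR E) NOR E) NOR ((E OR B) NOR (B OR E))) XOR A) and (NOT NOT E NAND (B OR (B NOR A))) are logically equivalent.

No. Counterexample: with A=0, E=0, B=0, Expression 1 = 0 but Expression 2 = 1.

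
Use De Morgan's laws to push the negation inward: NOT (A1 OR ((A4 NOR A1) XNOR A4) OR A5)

NOT A1 AND NOT ((A4 NOR A1) XNOR A4) AND NOT A5
De Morgan's: NOT(OR of terms) = AND of negations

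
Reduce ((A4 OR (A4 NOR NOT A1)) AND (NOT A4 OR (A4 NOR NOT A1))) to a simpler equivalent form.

By distribution ((E OR v) AND (E OR NOT v) = E):
= (A4 NOR NOT A1)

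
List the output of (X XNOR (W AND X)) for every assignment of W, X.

W | X | Output
--------------
0 | 0 | 1
0 | 1 | 0
1 | 0 | 1
1 | 1 | 1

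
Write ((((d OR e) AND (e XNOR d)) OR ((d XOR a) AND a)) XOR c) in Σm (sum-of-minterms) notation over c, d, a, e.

Σm(2, 3, 5, 7, 8, 9, 12, 14) = (NOT c AND NOT d AND a AND NOT e) OR (NOT c AND NOT d AND a AND e) OR (NOT c AND d AND NOT a AND e) OR (NOT c AND d AND a AND e) OR (c AND NOT d AND NOT a AND NOT e) OR (c AND NOT d AND NOT a AND e) OR (c AND d AND NOT a AND NOT e) OR (c AND d AND a AND NOT e)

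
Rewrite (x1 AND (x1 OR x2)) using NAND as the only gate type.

((x1 NAND ((x1 NAND x1) NAND (x2 NAND x2))) NAND (x1 NAND ((x1 NAND x1) NAND (x2 NAND x2))))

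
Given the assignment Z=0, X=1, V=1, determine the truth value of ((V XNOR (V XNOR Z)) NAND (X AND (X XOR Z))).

Substituting: ((1 XNOR (1 XNOR 0)) NAND (1 AND (1 XOR 0)))
= 1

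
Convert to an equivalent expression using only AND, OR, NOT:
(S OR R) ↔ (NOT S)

((S OR R) AND (NOT S)) OR (NOT (S OR R) AND S)
(Biconditional = both true or both false)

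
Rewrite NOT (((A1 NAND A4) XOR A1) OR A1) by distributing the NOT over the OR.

NOT ((A1 NAND A4) XOR A1) AND NOT A1
De Morgan's: NOT(OR of terms) = AND of negations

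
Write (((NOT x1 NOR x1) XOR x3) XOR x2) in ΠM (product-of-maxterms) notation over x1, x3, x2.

ΠM(0, 3, 4, 7) = (x1 OR x3 OR x2) AND (x1 OR NOT x3 OR NOT x2) AND (NOT x1 OR x3 OR x2) AND (NOT x1 OR NOT x3 OR NOT x2)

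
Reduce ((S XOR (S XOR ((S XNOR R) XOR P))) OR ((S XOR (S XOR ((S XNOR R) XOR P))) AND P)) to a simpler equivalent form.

By absorption (E OR (E AND v) = E) then XOR self-cancellation ((E XOR v) XOR v = E):
= ((S XNOR R) XOR P)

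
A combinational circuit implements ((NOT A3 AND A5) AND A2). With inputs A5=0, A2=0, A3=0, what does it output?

Substituting: ((NOT 0 AND 0) AND 0)
= 0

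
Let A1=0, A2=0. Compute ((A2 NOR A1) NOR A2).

Substituting: ((0 NOR 0) NOR 0)
= 0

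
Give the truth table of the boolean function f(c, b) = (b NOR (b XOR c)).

c | b | Output
--------------
0 | 0 | 1
0 | 1 | 0
1 | 0 | 0
1 | 1 | 0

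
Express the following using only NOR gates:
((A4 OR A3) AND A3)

((((A4 NOR A3) NOR (A4 NOR A3)) NOR ((A4 NOR A3) NOR (A4 NOR A3))) NOR (A3 NOR A3))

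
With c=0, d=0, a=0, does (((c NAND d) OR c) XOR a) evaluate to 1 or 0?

Substituting: (((0 NAND 0) OR 0) XOR 0)
= 1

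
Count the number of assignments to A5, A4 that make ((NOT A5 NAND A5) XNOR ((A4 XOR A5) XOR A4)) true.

Satisfying assignments: (1,0), (1,1)
Count: 2 out of 4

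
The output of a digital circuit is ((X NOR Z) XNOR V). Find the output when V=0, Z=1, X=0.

Substituting: ((0 NOR 1) XNOR 0)
= 1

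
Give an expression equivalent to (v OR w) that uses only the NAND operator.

((v NAND v) NAND (w NAND w))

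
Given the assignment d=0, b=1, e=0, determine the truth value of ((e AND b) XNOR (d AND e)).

Substituting: ((0 AND 1) XNOR (0 AND 0))
= 1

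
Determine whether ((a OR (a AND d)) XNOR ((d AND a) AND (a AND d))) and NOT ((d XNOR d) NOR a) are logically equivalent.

No. Counterexample: with a=1, d=0, Expression 1 = 0 but Expression 2 = 1.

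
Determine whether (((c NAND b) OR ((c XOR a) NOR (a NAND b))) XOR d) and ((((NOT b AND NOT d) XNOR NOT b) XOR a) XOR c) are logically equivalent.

No. Counterexample: with d=0, b=0, a=0, c=1, Expression 1 = 1 but Expression 2 = 0.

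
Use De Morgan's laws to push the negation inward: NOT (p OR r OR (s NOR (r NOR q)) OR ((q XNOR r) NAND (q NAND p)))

NOT p AND NOT r AND NOT (s NOR (r NOR q)) AND NOT ((q XNOR r) NAND (q NAND p))
De Morgan's: NOT(OR of terms) = AND of negations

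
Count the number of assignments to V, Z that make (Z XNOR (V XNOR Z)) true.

Satisfying assignments: (1,0), (1,1)
Count: 2 out of 4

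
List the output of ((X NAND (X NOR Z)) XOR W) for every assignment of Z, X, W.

Z | X | W | Output
------------------
0 | 0 | 0 | 1
0 | 0 | 1 | 0
0 | 1 | 0 | 1
0 | 1 | 1 | 0
1 | 0 | 0 | 1
1 | 0 | 1 | 0
1 | 1 | 0 | 1
1 | 1 | 1 | 0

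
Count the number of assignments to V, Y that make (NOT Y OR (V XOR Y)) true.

Satisfying assignments: (0,0), (0,1), (1,0)
Count: 3 out of 4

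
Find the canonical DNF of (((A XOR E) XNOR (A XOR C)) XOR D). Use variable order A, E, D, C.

(NOT A AND NOT E AND NOT D AND NOT C) OR (NOT A AND NOT E AND D AND C) OR (NOT A AND E AND NOT D AND C) OR (NOT A AND E AND D AND NOT C) OR (A AND NOT E AND NOT D AND NOT C) OR (A AND NOT E AND D AND C) OR (A AND E AND NOT D AND C) OR (A AND E AND D AND NOT C)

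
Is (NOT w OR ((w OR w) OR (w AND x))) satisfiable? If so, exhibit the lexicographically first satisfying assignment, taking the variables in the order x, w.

x=0, w=0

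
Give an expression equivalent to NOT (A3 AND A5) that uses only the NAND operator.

(((A3 NAND A5) NAND (A3 NAND A5)) NAND ((A3 NAND A5) NAND (A3 NAND A5)))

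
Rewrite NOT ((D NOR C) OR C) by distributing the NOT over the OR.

NOT (D NOR C) AND NOT C
De Morgan's: NOT(OR of terms) = AND of negations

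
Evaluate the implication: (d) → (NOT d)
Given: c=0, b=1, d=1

Antecedent (d) = 1; consequent (NOT d) = 0.
1 → 0 = 0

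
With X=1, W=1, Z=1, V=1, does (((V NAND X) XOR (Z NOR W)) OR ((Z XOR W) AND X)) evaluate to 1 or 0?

Substituting: (((1 NAND 1) XOR (1 NOR 1)) OR ((1 XOR 1) AND 1))
= 0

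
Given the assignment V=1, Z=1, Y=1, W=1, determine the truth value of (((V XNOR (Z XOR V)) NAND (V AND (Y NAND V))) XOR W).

Substituting: (((1 XNOR (1 XOR 1)) NAND (1 AND (1 NAND 1))) XOR 1)
= 0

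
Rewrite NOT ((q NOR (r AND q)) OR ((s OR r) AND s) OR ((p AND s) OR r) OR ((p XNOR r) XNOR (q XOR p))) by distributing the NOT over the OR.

NOT (q NOR (r AND q)) AND NOT ((s OR r) AND s) AND NOT ((p AND s) OR r) AND NOT ((p XNOR r) XNOR (q XOR p))
De Morgan's: NOT(OR of terms) = AND of negations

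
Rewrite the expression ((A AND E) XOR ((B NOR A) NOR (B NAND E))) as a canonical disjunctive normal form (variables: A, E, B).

(NOT A AND E AND B) OR (A AND E AND NOT B)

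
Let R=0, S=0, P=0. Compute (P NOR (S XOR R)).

Substituting: (0 NOR (0 XOR 0))
= 1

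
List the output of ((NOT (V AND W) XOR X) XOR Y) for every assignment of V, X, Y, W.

V | X | Y | W | Output
----------------------
0 | 0 | 0 | 0 | 1
0 | 0 | 0 | 1 | 1
0 | 0 | 1 | 0 | 0
0 | 0 | 1 | 1 | 0
0 | 1 | 0 | 0 | 0
0 | 1 | 0 | 1 | 0
0 | 1 | 1 | 0 | 1
0 | 1 | 1 | 1 | 1
1 | 0 | 0 | 0 | 1
1 | 0 | 0 | 1 | 0
1 | 0 | 1 | 0 | 0
1 | 0 | 1 | 1 | 1
1 | 1 | 0 | 0 | 0
1 | 1 | 0 | 1 | 1
1 | 1 | 1 | 0 | 1
1 | 1 | 1 | 1 | 0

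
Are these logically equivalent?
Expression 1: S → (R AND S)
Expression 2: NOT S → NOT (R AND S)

No, Inverse is not equivalent to original (counterexample: R=0, S=1)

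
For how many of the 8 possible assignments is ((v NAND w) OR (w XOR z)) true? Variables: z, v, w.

Satisfying assignments: (0,0,0), (0,0,1), (0,1,0), (0,1,1), (1,0,0), (1,0,1), (1,1,0)
Count: 7 out of 8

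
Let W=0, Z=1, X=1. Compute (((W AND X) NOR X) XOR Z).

Substituting: (((0 AND 1) NOR 1) XOR 1)
= 1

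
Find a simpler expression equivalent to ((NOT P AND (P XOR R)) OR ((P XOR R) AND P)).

By distribution ((E AND v) OR (E AND NOT v) = E):
= (P XOR R)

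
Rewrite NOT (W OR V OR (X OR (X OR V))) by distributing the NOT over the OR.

NOT W AND NOT V AND NOT (X OR (X OR V))
De Morgan's: NOT(OR of terms) = AND of negations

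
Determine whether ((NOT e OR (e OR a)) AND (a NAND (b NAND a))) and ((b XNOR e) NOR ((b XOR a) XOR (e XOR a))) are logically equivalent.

No. Counterexample: with e=0, b=0, a=0, Expression 1 = 1 but Expression 2 = 0.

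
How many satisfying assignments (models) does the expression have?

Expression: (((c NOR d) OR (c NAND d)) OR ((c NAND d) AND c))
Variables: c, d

Satisfying assignments: (0,0), (0,1), (1,0)
Count: 3 out of 4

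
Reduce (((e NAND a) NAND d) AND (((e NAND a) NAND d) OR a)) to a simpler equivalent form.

By absorption (E AND (E OR v) = E):
= ((e NAND a) NAND d)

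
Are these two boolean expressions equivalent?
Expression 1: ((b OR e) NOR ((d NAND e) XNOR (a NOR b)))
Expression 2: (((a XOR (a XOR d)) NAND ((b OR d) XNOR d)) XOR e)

No. Counterexample: with b=0, a=0, d=0, e=0, Expression 1 = 0 but Expression 2 = 1.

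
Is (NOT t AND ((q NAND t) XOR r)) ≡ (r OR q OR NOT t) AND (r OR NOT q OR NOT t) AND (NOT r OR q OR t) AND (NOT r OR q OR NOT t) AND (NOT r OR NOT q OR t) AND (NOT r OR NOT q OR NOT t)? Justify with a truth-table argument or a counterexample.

Yes, they are equivalent — the two output columns agree on all 8 assignments:
r | q | t | Expression 1 | Expression 2
---------------------------------------
0 | 0 | 0 | 1 | 1
0 | 0 | 1 | 0 | 0
0 | 1 | 0 | 1 | 1
0 | 1 | 1 | 0 | 0
1 | 0 | 0 | 0 | 0
1 | 0 | 1 | 0 | 0
1 | 1 | 0 | 0 | 0
1 | 1 | 1 | 0 | 0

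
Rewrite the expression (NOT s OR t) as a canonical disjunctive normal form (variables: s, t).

(NOT s AND NOT t) OR (NOT s AND t) OR (s AND t)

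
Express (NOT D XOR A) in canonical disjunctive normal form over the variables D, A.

(NOT D AND NOT A) OR (D AND A)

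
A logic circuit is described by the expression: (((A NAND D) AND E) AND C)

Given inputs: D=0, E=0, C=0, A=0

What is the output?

Substituting: (((0 NAND 0) AND 0) AND 0)
= 0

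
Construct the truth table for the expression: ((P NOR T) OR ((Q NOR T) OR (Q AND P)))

P | Q | T | Output
------------------
0 | 0 | 0 | 1
0 | 0 | 1 | 0
0 | 1 | 0 | 1
0 | 1 | 1 | 0
1 | 0 | 0 | 1
1 | 0 | 1 | 0
1 | 1 | 0 | 1
1 | 1 | 1 | 1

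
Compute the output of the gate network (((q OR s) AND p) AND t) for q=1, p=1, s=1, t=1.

Substituting: (((1 OR 1) AND 1) AND 1)
= 1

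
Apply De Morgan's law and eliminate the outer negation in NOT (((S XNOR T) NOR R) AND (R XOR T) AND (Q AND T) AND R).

NOT ((S XNOR T) NOR R) OR NOT (R XOR T) OR NOT (Q AND T) OR NOT R
De Morgan's: NOT(AND of terms) = OR of negations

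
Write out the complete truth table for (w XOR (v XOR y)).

v | w | y | Output
------------------
0 | 0 | 0 | 0
0 | 0 | 1 | 1
0 | 1 | 0 | 1
0 | 1 | 1 | 0
1 | 0 | 0 | 1
1 | 0 | 1 | 0
1 | 1 | 0 | 0
1 | 1 | 1 | 1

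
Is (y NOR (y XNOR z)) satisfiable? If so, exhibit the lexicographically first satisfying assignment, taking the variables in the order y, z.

y=0, z=1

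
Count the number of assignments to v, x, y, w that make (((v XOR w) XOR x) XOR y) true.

Satisfying assignments: (0,0,0,1), (0,0,1,0), (0,1,0,0), (0,1,1,1), (1,0,0,0), (1,0,1,1), (1,1,0,1), (1,1,1,0)
Count: 8 out of 16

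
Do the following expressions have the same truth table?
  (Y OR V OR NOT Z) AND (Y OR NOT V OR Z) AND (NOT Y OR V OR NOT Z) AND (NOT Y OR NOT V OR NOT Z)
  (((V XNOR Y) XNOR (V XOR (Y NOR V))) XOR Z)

Yes, they are equivalent — the two output columns agree on all 8 assignments:
Y | V | Z | Expression 1 | Expression 2
---------------------------------------
0 | 0 | 0 | 1 | 1
0 | 0 | 1 | 0 | 0
0 | 1 | 0 | 0 | 0
0 | 1 | 1 | 1 | 1
1 | 0 | 0 | 1 | 1
1 | 0 | 1 | 0 | 0
1 | 1 | 0 | 1 | 1
1 | 1 | 1 | 0 | 0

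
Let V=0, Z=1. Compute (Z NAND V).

Substituting: (1 NAND 0)
= 1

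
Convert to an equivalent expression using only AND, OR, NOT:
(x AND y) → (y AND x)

NOT (x AND y) OR (y AND x)
(Implication elimination: A → B = NOT A OR B)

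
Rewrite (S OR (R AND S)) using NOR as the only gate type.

((S NOR ((R NOR R) NOR (S NOR S))) NOR (S NOR ((R NOR R) NOR (S NOR S))))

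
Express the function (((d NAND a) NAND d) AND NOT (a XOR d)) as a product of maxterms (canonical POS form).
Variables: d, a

ΠM(1, 2) = (d OR NOT a) AND (NOT d OR a)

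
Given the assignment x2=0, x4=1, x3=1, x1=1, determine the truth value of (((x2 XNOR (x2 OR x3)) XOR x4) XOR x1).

Substituting: (((0 XNOR (0 OR 1)) XOR 1) XOR 1)
= 0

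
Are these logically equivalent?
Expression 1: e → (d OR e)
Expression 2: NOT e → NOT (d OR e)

No, Inverse is not equivalent to original (counterexample: e=0, d=1)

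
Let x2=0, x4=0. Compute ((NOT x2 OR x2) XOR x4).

Substituting: ((NOT 0 OR 0) XOR 0)
= 1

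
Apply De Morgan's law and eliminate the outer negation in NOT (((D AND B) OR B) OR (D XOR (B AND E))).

NOT ((D AND B) OR B) AND NOT (D XOR (B AND E))
De Morgan's: NOT(OR of terms) = AND of negations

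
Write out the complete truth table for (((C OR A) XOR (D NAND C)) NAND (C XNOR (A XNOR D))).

D | A | C | Output
------------------
0 | 0 | 0 | 1
0 | 0 | 1 | 1
0 | 1 | 0 | 1
0 | 1 | 1 | 1
1 | 0 | 0 | 0
1 | 0 | 1 | 1
1 | 1 | 0 | 1
1 | 1 | 1 | 0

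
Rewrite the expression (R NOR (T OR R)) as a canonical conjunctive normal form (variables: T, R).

(T OR NOT R) AND (NOT T OR R) AND (NOT T OR NOT R)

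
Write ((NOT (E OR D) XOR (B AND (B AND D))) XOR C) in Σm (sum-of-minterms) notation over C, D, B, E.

Σm(0, 2, 6, 7, 9, 11, 12, 13) = (NOT C AND NOT D AND NOT B AND NOT E) OR (NOT C AND NOT D AND B AND NOT E) OR (NOT C AND D AND B AND NOT E) OR (NOT C AND D AND B AND E) OR (C AND NOT D AND NOT B AND E) OR (C AND NOT D AND B AND E) OR (C AND D AND NOT B AND NOT E) OR (C AND D AND NOT B AND E)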